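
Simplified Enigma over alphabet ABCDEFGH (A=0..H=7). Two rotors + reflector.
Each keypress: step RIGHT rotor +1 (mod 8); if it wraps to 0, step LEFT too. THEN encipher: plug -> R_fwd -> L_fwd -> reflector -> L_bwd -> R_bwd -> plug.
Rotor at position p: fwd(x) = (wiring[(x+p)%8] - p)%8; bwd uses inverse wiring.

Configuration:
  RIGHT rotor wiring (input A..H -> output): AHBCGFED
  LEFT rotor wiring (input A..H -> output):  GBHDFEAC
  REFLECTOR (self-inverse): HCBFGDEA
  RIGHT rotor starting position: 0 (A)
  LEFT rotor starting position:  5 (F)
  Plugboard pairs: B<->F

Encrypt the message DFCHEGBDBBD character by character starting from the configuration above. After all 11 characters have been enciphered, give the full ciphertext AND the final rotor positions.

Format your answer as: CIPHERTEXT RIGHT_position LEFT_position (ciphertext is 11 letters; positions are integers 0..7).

Answer: BADEHHCEDAA 3 6

Derivation:
Char 1 ('D'): step: R->1, L=5; D->plug->D->R->F->L->C->refl->B->L'->D->R'->F->plug->B
Char 2 ('F'): step: R->2, L=5; F->plug->B->R->A->L->H->refl->A->L'->H->R'->A->plug->A
Char 3 ('C'): step: R->3, L=5; C->plug->C->R->C->L->F->refl->D->L'->B->R'->D->plug->D
Char 4 ('H'): step: R->4, L=5; H->plug->H->R->G->L->G->refl->E->L'->E->R'->E->plug->E
Char 5 ('E'): step: R->5, L=5; E->plug->E->R->C->L->F->refl->D->L'->B->R'->H->plug->H
Char 6 ('G'): step: R->6, L=5; G->plug->G->R->A->L->H->refl->A->L'->H->R'->H->plug->H
Char 7 ('B'): step: R->7, L=5; B->plug->F->R->H->L->A->refl->H->L'->A->R'->C->plug->C
Char 8 ('D'): step: R->0, L->6 (L advanced); D->plug->D->R->C->L->A->refl->H->L'->G->R'->E->plug->E
Char 9 ('B'): step: R->1, L=6; B->plug->F->R->D->L->D->refl->F->L'->F->R'->D->plug->D
Char 10 ('B'): step: R->2, L=6; B->plug->F->R->B->L->E->refl->G->L'->H->R'->A->plug->A
Char 11 ('D'): step: R->3, L=6; D->plug->D->R->B->L->E->refl->G->L'->H->R'->A->plug->A
Final: ciphertext=BADEHHCEDAA, RIGHT=3, LEFT=6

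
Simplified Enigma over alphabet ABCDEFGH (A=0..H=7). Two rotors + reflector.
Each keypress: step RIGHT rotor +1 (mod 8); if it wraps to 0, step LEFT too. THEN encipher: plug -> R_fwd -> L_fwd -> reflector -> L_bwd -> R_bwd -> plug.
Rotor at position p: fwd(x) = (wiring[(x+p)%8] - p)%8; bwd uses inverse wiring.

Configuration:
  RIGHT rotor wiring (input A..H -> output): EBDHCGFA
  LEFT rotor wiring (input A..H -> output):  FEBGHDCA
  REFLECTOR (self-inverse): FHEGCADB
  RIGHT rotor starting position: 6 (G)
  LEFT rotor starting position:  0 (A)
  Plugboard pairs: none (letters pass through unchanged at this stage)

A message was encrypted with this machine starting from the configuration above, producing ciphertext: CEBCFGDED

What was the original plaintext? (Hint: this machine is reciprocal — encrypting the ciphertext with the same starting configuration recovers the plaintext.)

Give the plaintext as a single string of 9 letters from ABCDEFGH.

Answer: DBDEDDECG

Derivation:
Char 1 ('C'): step: R->7, L=0; C->plug->C->R->C->L->B->refl->H->L'->E->R'->D->plug->D
Char 2 ('E'): step: R->0, L->1 (L advanced); E->plug->E->R->C->L->F->refl->A->L'->B->R'->B->plug->B
Char 3 ('B'): step: R->1, L=1; B->plug->B->R->C->L->F->refl->A->L'->B->R'->D->plug->D
Char 4 ('C'): step: R->2, L=1; C->plug->C->R->A->L->D->refl->G->L'->D->R'->E->plug->E
Char 5 ('F'): step: R->3, L=1; F->plug->F->R->B->L->A->refl->F->L'->C->R'->D->plug->D
Char 6 ('G'): step: R->4, L=1; G->plug->G->R->H->L->E->refl->C->L'->E->R'->D->plug->D
Char 7 ('D'): step: R->5, L=1; D->plug->D->R->H->L->E->refl->C->L'->E->R'->E->plug->E
Char 8 ('E'): step: R->6, L=1; E->plug->E->R->F->L->B->refl->H->L'->G->R'->C->plug->C
Char 9 ('D'): step: R->7, L=1; D->plug->D->R->E->L->C->refl->E->L'->H->R'->G->plug->G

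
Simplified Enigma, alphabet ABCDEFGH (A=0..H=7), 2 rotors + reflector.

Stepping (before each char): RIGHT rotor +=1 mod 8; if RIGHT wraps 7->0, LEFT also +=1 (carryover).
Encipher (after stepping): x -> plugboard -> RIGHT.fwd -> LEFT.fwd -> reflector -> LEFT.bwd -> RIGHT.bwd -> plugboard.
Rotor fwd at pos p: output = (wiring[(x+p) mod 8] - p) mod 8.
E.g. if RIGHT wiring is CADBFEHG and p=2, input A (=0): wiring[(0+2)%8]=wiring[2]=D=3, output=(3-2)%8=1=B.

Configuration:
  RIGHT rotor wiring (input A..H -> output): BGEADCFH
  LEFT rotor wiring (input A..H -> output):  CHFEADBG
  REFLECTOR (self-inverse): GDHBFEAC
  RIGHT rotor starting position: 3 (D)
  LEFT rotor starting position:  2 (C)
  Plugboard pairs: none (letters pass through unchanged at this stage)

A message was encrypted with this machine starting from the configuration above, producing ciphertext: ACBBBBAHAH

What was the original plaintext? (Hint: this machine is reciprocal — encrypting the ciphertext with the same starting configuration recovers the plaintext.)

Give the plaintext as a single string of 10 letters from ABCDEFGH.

Answer: EHHHADEFEE

Derivation:
Char 1 ('A'): step: R->4, L=2; A->plug->A->R->H->L->F->refl->E->L'->F->R'->E->plug->E
Char 2 ('C'): step: R->5, L=2; C->plug->C->R->C->L->G->refl->A->L'->G->R'->H->plug->H
Char 3 ('B'): step: R->6, L=2; B->plug->B->R->B->L->C->refl->H->L'->E->R'->H->plug->H
Char 4 ('B'): step: R->7, L=2; B->plug->B->R->C->L->G->refl->A->L'->G->R'->H->plug->H
Char 5 ('B'): step: R->0, L->3 (L advanced); B->plug->B->R->G->L->E->refl->F->L'->B->R'->A->plug->A
Char 6 ('B'): step: R->1, L=3; B->plug->B->R->D->L->G->refl->A->L'->C->R'->D->plug->D
Char 7 ('A'): step: R->2, L=3; A->plug->A->R->C->L->A->refl->G->L'->D->R'->E->plug->E
Char 8 ('H'): step: R->3, L=3; H->plug->H->R->B->L->F->refl->E->L'->G->R'->F->plug->F
Char 9 ('A'): step: R->4, L=3; A->plug->A->R->H->L->C->refl->H->L'->F->R'->E->plug->E
Char 10 ('H'): step: R->5, L=3; H->plug->H->R->G->L->E->refl->F->L'->B->R'->E->plug->E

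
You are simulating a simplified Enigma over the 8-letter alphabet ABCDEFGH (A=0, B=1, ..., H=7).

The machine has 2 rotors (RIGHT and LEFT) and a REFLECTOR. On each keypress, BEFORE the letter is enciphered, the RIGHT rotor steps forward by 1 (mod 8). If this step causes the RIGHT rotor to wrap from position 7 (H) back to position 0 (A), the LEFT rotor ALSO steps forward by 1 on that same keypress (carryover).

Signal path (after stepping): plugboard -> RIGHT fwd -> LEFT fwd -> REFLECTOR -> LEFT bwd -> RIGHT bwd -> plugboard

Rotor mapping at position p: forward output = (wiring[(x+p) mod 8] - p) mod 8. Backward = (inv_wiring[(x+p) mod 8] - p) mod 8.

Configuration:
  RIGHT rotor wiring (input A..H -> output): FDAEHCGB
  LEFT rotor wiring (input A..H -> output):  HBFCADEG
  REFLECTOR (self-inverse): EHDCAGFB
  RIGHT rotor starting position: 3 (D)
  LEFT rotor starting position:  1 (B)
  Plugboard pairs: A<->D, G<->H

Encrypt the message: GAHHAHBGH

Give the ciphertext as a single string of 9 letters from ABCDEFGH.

Answer: EBDDCGDDG

Derivation:
Char 1 ('G'): step: R->4, L=1; G->plug->H->R->A->L->A->refl->E->L'->B->R'->E->plug->E
Char 2 ('A'): step: R->5, L=1; A->plug->D->R->A->L->A->refl->E->L'->B->R'->B->plug->B
Char 3 ('H'): step: R->6, L=1; H->plug->G->R->B->L->E->refl->A->L'->A->R'->A->plug->D
Char 4 ('H'): step: R->7, L=1; H->plug->G->R->D->L->H->refl->B->L'->C->R'->A->plug->D
Char 5 ('A'): step: R->0, L->2 (L advanced); A->plug->D->R->E->L->C->refl->D->L'->A->R'->C->plug->C
Char 6 ('H'): step: R->1, L=2; H->plug->G->R->A->L->D->refl->C->L'->E->R'->H->plug->G
Char 7 ('B'): step: R->2, L=2; B->plug->B->R->C->L->G->refl->F->L'->G->R'->A->plug->D
Char 8 ('G'): step: R->3, L=2; G->plug->H->R->F->L->E->refl->A->L'->B->R'->A->plug->D
Char 9 ('H'): step: R->4, L=2; H->plug->G->R->E->L->C->refl->D->L'->A->R'->H->plug->G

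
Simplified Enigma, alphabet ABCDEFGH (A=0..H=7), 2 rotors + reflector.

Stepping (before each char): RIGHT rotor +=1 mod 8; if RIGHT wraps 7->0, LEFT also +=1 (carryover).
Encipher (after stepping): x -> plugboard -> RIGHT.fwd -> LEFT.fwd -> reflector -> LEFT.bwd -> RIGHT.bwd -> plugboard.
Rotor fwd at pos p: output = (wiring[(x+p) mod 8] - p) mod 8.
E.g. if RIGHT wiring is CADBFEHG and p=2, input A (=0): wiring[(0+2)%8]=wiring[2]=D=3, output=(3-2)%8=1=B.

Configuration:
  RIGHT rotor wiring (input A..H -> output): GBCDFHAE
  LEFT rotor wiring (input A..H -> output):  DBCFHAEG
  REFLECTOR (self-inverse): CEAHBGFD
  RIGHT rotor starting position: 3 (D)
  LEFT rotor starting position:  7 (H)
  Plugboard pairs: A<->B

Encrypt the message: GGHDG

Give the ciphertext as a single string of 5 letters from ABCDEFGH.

Char 1 ('G'): step: R->4, L=7; G->plug->G->R->G->L->B->refl->E->L'->B->R'->A->plug->B
Char 2 ('G'): step: R->5, L=7; G->plug->G->R->G->L->B->refl->E->L'->B->R'->D->plug->D
Char 3 ('H'): step: R->6, L=7; H->plug->H->R->B->L->E->refl->B->L'->G->R'->B->plug->A
Char 4 ('D'): step: R->7, L=7; D->plug->D->R->D->L->D->refl->H->L'->A->R'->G->plug->G
Char 5 ('G'): step: R->0, L->0 (L advanced); G->plug->G->R->A->L->D->refl->H->L'->E->R'->H->plug->H

Answer: BDAGH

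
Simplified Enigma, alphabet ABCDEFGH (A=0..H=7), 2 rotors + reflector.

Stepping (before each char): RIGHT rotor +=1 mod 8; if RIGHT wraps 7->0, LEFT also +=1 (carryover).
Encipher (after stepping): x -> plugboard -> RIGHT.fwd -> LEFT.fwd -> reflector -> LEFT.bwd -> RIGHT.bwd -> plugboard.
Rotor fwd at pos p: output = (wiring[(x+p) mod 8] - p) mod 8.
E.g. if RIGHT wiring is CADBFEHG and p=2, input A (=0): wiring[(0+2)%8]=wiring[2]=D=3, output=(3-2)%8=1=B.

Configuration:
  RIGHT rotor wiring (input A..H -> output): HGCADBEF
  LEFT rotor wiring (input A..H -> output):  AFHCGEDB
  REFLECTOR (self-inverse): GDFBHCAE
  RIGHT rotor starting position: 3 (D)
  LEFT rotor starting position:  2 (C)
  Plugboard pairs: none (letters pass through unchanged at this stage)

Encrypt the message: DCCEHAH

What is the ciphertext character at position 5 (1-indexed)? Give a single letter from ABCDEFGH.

Char 1 ('D'): step: R->4, L=2; D->plug->D->R->B->L->A->refl->G->L'->G->R'->G->plug->G
Char 2 ('C'): step: R->5, L=2; C->plug->C->R->A->L->F->refl->C->L'->D->R'->G->plug->G
Char 3 ('C'): step: R->6, L=2; C->plug->C->R->B->L->A->refl->G->L'->G->R'->A->plug->A
Char 4 ('E'): step: R->7, L=2; E->plug->E->R->B->L->A->refl->G->L'->G->R'->A->plug->A
Char 5 ('H'): step: R->0, L->3 (L advanced); H->plug->H->R->F->L->F->refl->C->L'->G->R'->B->plug->B

B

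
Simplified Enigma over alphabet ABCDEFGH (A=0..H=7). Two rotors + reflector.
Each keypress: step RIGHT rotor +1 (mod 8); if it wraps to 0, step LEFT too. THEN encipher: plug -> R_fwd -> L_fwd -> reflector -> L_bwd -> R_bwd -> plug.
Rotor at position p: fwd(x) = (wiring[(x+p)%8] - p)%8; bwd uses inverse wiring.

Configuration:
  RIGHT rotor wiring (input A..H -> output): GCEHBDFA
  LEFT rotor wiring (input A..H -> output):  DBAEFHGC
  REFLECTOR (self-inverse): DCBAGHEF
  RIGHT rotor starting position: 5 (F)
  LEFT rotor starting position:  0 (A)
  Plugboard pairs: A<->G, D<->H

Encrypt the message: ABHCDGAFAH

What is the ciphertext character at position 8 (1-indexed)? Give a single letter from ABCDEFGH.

Char 1 ('A'): step: R->6, L=0; A->plug->G->R->D->L->E->refl->G->L'->G->R'->E->plug->E
Char 2 ('B'): step: R->7, L=0; B->plug->B->R->H->L->C->refl->B->L'->B->R'->A->plug->G
Char 3 ('H'): step: R->0, L->1 (L advanced); H->plug->D->R->H->L->C->refl->B->L'->G->R'->A->plug->G
Char 4 ('C'): step: R->1, L=1; C->plug->C->R->G->L->B->refl->C->L'->H->R'->G->plug->A
Char 5 ('D'): step: R->2, L=1; D->plug->H->R->A->L->A->refl->D->L'->C->R'->A->plug->G
Char 6 ('G'): step: R->3, L=1; G->plug->A->R->E->L->G->refl->E->L'->D->R'->F->plug->F
Char 7 ('A'): step: R->4, L=1; A->plug->G->R->A->L->A->refl->D->L'->C->R'->E->plug->E
Char 8 ('F'): step: R->5, L=1; F->plug->F->R->H->L->C->refl->B->L'->G->R'->A->plug->G

G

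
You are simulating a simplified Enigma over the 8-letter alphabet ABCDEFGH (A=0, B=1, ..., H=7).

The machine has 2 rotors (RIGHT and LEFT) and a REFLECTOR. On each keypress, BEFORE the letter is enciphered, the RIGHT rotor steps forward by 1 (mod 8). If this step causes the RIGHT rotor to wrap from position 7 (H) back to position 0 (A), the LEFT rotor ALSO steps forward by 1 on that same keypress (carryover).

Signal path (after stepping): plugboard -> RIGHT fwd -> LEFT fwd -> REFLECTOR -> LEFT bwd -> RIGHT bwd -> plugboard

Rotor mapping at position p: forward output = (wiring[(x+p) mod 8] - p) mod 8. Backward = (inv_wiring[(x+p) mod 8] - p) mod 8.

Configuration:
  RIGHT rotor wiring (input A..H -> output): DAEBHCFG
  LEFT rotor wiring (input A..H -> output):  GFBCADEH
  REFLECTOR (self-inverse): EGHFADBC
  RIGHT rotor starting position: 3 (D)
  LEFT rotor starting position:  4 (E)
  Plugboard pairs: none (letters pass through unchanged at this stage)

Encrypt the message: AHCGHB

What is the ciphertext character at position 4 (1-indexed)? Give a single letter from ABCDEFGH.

Char 1 ('A'): step: R->4, L=4; A->plug->A->R->D->L->D->refl->F->L'->G->R'->B->plug->B
Char 2 ('H'): step: R->5, L=4; H->plug->H->R->C->L->A->refl->E->L'->A->R'->B->plug->B
Char 3 ('C'): step: R->6, L=4; C->plug->C->R->F->L->B->refl->G->L'->H->R'->A->plug->A
Char 4 ('G'): step: R->7, L=4; G->plug->G->R->D->L->D->refl->F->L'->G->R'->H->plug->H

H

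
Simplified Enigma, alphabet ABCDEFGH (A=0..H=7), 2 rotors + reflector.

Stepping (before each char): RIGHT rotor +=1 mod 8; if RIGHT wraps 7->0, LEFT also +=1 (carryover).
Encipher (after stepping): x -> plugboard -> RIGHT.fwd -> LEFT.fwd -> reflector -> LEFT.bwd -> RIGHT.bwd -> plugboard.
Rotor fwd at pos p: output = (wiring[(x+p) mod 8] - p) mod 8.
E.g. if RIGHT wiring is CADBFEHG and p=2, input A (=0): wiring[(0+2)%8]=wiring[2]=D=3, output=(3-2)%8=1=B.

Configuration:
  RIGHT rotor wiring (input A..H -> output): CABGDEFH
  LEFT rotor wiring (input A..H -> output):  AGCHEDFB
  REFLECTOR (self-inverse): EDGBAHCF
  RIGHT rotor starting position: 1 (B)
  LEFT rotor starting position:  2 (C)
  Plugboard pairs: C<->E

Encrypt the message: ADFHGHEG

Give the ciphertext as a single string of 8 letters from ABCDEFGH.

Answer: GHDEBDDH

Derivation:
Char 1 ('A'): step: R->2, L=2; A->plug->A->R->H->L->E->refl->A->L'->A->R'->G->plug->G
Char 2 ('D'): step: R->3, L=2; D->plug->D->R->C->L->C->refl->G->L'->G->R'->H->plug->H
Char 3 ('F'): step: R->4, L=2; F->plug->F->R->E->L->D->refl->B->L'->D->R'->D->plug->D
Char 4 ('H'): step: R->5, L=2; H->plug->H->R->G->L->G->refl->C->L'->C->R'->C->plug->E
Char 5 ('G'): step: R->6, L=2; G->plug->G->R->F->L->H->refl->F->L'->B->R'->B->plug->B
Char 6 ('H'): step: R->7, L=2; H->plug->H->R->G->L->G->refl->C->L'->C->R'->D->plug->D
Char 7 ('E'): step: R->0, L->3 (L advanced); E->plug->C->R->B->L->B->refl->D->L'->G->R'->D->plug->D
Char 8 ('G'): step: R->1, L=3; G->plug->G->R->G->L->D->refl->B->L'->B->R'->H->plug->H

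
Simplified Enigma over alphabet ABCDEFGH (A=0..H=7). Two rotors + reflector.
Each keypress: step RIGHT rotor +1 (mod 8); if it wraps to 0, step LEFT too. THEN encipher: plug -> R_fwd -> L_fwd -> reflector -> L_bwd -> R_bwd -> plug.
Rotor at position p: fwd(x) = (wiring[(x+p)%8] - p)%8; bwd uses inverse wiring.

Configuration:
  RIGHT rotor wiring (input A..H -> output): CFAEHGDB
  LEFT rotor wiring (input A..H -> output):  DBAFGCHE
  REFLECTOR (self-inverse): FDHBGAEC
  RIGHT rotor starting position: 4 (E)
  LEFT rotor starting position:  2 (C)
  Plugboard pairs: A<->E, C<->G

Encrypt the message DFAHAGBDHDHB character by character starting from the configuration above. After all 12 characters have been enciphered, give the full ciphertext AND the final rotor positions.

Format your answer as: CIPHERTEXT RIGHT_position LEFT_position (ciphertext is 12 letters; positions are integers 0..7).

Answer: CCCDBFEGAEDC 0 4

Derivation:
Char 1 ('D'): step: R->5, L=2; D->plug->D->R->F->L->C->refl->H->L'->H->R'->G->plug->C
Char 2 ('F'): step: R->6, L=2; F->plug->F->R->G->L->B->refl->D->L'->B->R'->G->plug->C
Char 3 ('A'): step: R->7, L=2; A->plug->E->R->F->L->C->refl->H->L'->H->R'->G->plug->C
Char 4 ('H'): step: R->0, L->3 (L advanced); H->plug->H->R->B->L->D->refl->B->L'->E->R'->D->plug->D
Char 5 ('A'): step: R->1, L=3; A->plug->E->R->F->L->A->refl->F->L'->H->R'->B->plug->B
Char 6 ('G'): step: R->2, L=3; G->plug->C->R->F->L->A->refl->F->L'->H->R'->F->plug->F
Char 7 ('B'): step: R->3, L=3; B->plug->B->R->E->L->B->refl->D->L'->B->R'->A->plug->E
Char 8 ('D'): step: R->4, L=3; D->plug->D->R->F->L->A->refl->F->L'->H->R'->C->plug->G
Char 9 ('H'): step: R->5, L=3; H->plug->H->R->C->L->H->refl->C->L'->A->R'->E->plug->A
Char 10 ('D'): step: R->6, L=3; D->plug->D->R->H->L->F->refl->A->L'->F->R'->A->plug->E
Char 11 ('H'): step: R->7, L=3; H->plug->H->R->E->L->B->refl->D->L'->B->R'->D->plug->D
Char 12 ('B'): step: R->0, L->4 (L advanced); B->plug->B->R->F->L->F->refl->A->L'->D->R'->G->plug->C
Final: ciphertext=CCCDBFEGAEDC, RIGHT=0, LEFT=4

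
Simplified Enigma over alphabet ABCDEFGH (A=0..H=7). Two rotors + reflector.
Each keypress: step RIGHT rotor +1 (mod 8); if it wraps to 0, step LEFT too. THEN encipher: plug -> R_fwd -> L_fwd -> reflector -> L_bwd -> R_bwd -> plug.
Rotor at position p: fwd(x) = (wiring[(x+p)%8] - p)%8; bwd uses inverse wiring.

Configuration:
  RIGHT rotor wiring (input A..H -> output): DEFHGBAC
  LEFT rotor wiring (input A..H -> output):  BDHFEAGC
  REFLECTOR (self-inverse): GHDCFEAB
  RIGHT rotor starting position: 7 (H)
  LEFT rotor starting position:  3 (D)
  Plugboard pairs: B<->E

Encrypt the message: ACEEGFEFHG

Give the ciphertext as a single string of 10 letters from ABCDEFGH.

Answer: GHDFCEFCAF

Derivation:
Char 1 ('A'): step: R->0, L->4 (L advanced); A->plug->A->R->D->L->G->refl->A->L'->A->R'->G->plug->G
Char 2 ('C'): step: R->1, L=4; C->plug->C->R->G->L->D->refl->C->L'->C->R'->H->plug->H
Char 3 ('E'): step: R->2, L=4; E->plug->B->R->F->L->H->refl->B->L'->H->R'->D->plug->D
Char 4 ('E'): step: R->3, L=4; E->plug->B->R->D->L->G->refl->A->L'->A->R'->F->plug->F
Char 5 ('G'): step: R->4, L=4; G->plug->G->R->B->L->E->refl->F->L'->E->R'->C->plug->C
Char 6 ('F'): step: R->5, L=4; F->plug->F->R->A->L->A->refl->G->L'->D->R'->B->plug->E
Char 7 ('E'): step: R->6, L=4; E->plug->B->R->E->L->F->refl->E->L'->B->R'->F->plug->F
Char 8 ('F'): step: R->7, L=4; F->plug->F->R->H->L->B->refl->H->L'->F->R'->C->plug->C
Char 9 ('H'): step: R->0, L->5 (L advanced); H->plug->H->R->C->L->F->refl->E->L'->D->R'->A->plug->A
Char 10 ('G'): step: R->1, L=5; G->plug->G->R->B->L->B->refl->H->L'->H->R'->F->plug->F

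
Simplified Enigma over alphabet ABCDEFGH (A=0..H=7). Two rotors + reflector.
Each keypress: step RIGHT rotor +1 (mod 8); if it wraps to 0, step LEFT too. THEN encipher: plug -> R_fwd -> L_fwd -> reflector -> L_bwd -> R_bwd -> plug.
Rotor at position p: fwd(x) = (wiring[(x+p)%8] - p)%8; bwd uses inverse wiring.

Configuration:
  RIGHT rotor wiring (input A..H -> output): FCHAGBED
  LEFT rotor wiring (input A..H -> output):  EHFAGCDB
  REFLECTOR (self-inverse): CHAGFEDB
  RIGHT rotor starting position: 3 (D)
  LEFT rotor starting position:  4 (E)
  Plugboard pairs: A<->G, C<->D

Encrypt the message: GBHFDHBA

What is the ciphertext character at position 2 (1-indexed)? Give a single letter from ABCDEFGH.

Char 1 ('G'): step: R->4, L=4; G->plug->A->R->C->L->H->refl->B->L'->G->R'->F->plug->F
Char 2 ('B'): step: R->5, L=4; B->plug->B->R->H->L->E->refl->F->L'->D->R'->G->plug->A

A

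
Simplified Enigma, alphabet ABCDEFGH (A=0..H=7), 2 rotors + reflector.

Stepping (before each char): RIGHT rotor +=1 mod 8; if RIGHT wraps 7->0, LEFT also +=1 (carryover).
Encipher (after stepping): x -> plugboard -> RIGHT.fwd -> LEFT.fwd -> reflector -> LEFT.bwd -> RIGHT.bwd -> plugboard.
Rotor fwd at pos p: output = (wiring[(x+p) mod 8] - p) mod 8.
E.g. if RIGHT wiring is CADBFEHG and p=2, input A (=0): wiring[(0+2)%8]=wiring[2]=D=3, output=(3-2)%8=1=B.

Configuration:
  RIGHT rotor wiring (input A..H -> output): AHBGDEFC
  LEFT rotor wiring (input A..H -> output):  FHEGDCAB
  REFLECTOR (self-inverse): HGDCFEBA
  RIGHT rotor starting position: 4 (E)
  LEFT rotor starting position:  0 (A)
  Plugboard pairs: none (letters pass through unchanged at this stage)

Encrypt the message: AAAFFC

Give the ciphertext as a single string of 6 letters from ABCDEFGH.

Char 1 ('A'): step: R->5, L=0; A->plug->A->R->H->L->B->refl->G->L'->D->R'->D->plug->D
Char 2 ('A'): step: R->6, L=0; A->plug->A->R->H->L->B->refl->G->L'->D->R'->E->plug->E
Char 3 ('A'): step: R->7, L=0; A->plug->A->R->D->L->G->refl->B->L'->H->R'->E->plug->E
Char 4 ('F'): step: R->0, L->1 (L advanced); F->plug->F->R->E->L->B->refl->G->L'->A->R'->A->plug->A
Char 5 ('F'): step: R->1, L=1; F->plug->F->R->E->L->B->refl->G->L'->A->R'->B->plug->B
Char 6 ('C'): step: R->2, L=1; C->plug->C->R->B->L->D->refl->C->L'->D->R'->E->plug->E

Answer: DEEABE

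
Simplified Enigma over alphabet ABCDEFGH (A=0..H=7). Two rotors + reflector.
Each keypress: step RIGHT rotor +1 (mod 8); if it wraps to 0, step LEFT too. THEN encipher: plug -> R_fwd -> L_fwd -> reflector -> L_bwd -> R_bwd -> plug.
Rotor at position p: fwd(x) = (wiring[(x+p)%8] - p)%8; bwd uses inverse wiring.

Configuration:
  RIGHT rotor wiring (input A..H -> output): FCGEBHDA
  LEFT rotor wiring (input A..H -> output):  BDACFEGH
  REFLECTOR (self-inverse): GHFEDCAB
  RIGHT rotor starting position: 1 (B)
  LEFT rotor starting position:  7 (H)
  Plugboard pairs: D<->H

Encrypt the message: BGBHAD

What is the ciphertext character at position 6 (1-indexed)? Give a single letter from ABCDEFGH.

Char 1 ('B'): step: R->2, L=7; B->plug->B->R->C->L->E->refl->D->L'->E->R'->A->plug->A
Char 2 ('G'): step: R->3, L=7; G->plug->G->R->H->L->H->refl->B->L'->D->R'->H->plug->D
Char 3 ('B'): step: R->4, L=7; B->plug->B->R->D->L->B->refl->H->L'->H->R'->C->plug->C
Char 4 ('H'): step: R->5, L=7; H->plug->D->R->A->L->A->refl->G->L'->F->R'->E->plug->E
Char 5 ('A'): step: R->6, L=7; A->plug->A->R->F->L->G->refl->A->L'->A->R'->E->plug->E
Char 6 ('D'): step: R->7, L=7; D->plug->H->R->E->L->D->refl->E->L'->C->R'->F->plug->F

F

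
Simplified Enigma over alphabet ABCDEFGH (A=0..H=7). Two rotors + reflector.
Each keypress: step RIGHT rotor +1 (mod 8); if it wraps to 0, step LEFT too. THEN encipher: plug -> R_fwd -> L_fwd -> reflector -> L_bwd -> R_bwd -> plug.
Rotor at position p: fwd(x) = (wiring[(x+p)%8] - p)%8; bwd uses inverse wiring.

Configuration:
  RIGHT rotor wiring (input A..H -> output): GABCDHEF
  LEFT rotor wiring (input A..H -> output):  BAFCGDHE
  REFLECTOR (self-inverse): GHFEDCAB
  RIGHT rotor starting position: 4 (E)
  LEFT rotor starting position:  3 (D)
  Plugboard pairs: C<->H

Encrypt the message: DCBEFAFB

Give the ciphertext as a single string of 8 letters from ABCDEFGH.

Answer: EEAFAFAA

Derivation:
Char 1 ('D'): step: R->5, L=3; D->plug->D->R->B->L->D->refl->E->L'->D->R'->E->plug->E
Char 2 ('C'): step: R->6, L=3; C->plug->H->R->B->L->D->refl->E->L'->D->R'->E->plug->E
Char 3 ('B'): step: R->7, L=3; B->plug->B->R->H->L->C->refl->F->L'->G->R'->A->plug->A
Char 4 ('E'): step: R->0, L->4 (L advanced); E->plug->E->R->D->L->A->refl->G->L'->H->R'->F->plug->F
Char 5 ('F'): step: R->1, L=4; F->plug->F->R->D->L->A->refl->G->L'->H->R'->A->plug->A
Char 6 ('A'): step: R->2, L=4; A->plug->A->R->H->L->G->refl->A->L'->D->R'->F->plug->F
Char 7 ('F'): step: R->3, L=4; F->plug->F->R->D->L->A->refl->G->L'->H->R'->A->plug->A
Char 8 ('B'): step: R->4, L=4; B->plug->B->R->D->L->A->refl->G->L'->H->R'->A->plug->A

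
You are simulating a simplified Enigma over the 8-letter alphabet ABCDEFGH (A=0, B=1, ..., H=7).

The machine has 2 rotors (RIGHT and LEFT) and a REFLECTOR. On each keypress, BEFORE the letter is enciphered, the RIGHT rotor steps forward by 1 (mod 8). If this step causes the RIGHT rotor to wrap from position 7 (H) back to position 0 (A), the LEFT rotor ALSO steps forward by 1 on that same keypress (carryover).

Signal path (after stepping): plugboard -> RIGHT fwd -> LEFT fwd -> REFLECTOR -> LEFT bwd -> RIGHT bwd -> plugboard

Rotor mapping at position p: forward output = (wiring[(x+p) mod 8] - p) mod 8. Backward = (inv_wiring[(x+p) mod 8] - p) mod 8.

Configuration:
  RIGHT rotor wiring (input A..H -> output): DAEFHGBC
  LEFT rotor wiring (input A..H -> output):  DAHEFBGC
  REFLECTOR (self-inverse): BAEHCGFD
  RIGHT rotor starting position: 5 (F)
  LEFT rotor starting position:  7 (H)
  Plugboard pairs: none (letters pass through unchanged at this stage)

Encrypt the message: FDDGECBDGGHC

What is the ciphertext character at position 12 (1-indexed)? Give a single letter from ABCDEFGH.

Char 1 ('F'): step: R->6, L=7; F->plug->F->R->H->L->H->refl->D->L'->A->R'->H->plug->H
Char 2 ('D'): step: R->7, L=7; D->plug->D->R->F->L->G->refl->F->L'->E->R'->B->plug->B
Char 3 ('D'): step: R->0, L->0 (L advanced); D->plug->D->R->F->L->B->refl->A->L'->B->R'->G->plug->G
Char 4 ('G'): step: R->1, L=0; G->plug->G->R->B->L->A->refl->B->L'->F->R'->E->plug->E
Char 5 ('E'): step: R->2, L=0; E->plug->E->R->H->L->C->refl->E->L'->D->R'->B->plug->B
Char 6 ('C'): step: R->3, L=0; C->plug->C->R->D->L->E->refl->C->L'->H->R'->E->plug->E
Char 7 ('B'): step: R->4, L=0; B->plug->B->R->C->L->H->refl->D->L'->A->R'->G->plug->G
Char 8 ('D'): step: R->5, L=0; D->plug->D->R->G->L->G->refl->F->L'->E->R'->B->plug->B
Char 9 ('G'): step: R->6, L=0; G->plug->G->R->B->L->A->refl->B->L'->F->R'->C->plug->C
Char 10 ('G'): step: R->7, L=0; G->plug->G->R->H->L->C->refl->E->L'->D->R'->A->plug->A
Char 11 ('H'): step: R->0, L->1 (L advanced); H->plug->H->R->C->L->D->refl->H->L'->A->R'->B->plug->B
Char 12 ('C'): step: R->1, L=1; C->plug->C->R->E->L->A->refl->B->L'->G->R'->D->plug->D

D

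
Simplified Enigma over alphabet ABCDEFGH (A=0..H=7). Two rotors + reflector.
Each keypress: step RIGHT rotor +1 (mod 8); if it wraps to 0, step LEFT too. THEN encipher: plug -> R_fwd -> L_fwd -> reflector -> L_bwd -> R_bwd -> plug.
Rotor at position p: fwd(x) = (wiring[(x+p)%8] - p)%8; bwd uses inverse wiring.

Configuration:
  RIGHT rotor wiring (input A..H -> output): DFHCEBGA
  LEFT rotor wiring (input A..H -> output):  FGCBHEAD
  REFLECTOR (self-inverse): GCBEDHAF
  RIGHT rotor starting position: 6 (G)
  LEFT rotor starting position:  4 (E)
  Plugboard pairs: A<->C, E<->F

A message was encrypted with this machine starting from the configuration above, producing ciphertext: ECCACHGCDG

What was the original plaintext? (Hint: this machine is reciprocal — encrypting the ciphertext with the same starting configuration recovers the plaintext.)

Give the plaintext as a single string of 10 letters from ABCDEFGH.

Char 1 ('E'): step: R->7, L=4; E->plug->F->R->F->L->C->refl->B->L'->E->R'->B->plug->B
Char 2 ('C'): step: R->0, L->5 (L advanced); C->plug->A->R->D->L->A->refl->G->L'->C->R'->D->plug->D
Char 3 ('C'): step: R->1, L=5; C->plug->A->R->E->L->B->refl->C->L'->H->R'->G->plug->G
Char 4 ('A'): step: R->2, L=5; A->plug->C->R->C->L->G->refl->A->L'->D->R'->H->plug->H
Char 5 ('C'): step: R->3, L=5; C->plug->A->R->H->L->C->refl->B->L'->E->R'->H->plug->H
Char 6 ('H'): step: R->4, L=5; H->plug->H->R->G->L->E->refl->D->L'->B->R'->F->plug->E
Char 7 ('G'): step: R->5, L=5; G->plug->G->R->F->L->F->refl->H->L'->A->R'->E->plug->F
Char 8 ('C'): step: R->6, L=5; C->plug->A->R->A->L->H->refl->F->L'->F->R'->C->plug->A
Char 9 ('D'): step: R->7, L=5; D->plug->D->R->A->L->H->refl->F->L'->F->R'->F->plug->E
Char 10 ('G'): step: R->0, L->6 (L advanced); G->plug->G->R->G->L->B->refl->C->L'->A->R'->H->plug->H

Answer: BDGHHEFAEH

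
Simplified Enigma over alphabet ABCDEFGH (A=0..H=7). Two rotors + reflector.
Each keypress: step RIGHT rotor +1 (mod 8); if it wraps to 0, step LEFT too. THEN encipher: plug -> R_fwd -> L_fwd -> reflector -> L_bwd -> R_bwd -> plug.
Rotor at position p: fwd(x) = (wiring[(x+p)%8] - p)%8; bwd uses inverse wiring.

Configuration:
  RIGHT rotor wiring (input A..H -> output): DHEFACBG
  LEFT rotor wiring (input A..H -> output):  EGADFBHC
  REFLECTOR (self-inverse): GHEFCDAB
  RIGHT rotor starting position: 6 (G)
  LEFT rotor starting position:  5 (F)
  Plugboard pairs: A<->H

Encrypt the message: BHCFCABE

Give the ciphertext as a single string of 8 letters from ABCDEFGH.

Char 1 ('B'): step: R->7, L=5; B->plug->B->R->E->L->B->refl->H->L'->D->R'->G->plug->G
Char 2 ('H'): step: R->0, L->6 (L advanced); H->plug->A->R->D->L->A->refl->G->L'->C->R'->F->plug->F
Char 3 ('C'): step: R->1, L=6; C->plug->C->R->E->L->C->refl->E->L'->B->R'->E->plug->E
Char 4 ('F'): step: R->2, L=6; F->plug->F->R->E->L->C->refl->E->L'->B->R'->G->plug->G
Char 5 ('C'): step: R->3, L=6; C->plug->C->R->H->L->D->refl->F->L'->F->R'->B->plug->B
Char 6 ('A'): step: R->4, L=6; A->plug->H->R->B->L->E->refl->C->L'->E->R'->A->plug->H
Char 7 ('B'): step: R->5, L=6; B->plug->B->R->E->L->C->refl->E->L'->B->R'->C->plug->C
Char 8 ('E'): step: R->6, L=6; E->plug->E->R->G->L->H->refl->B->L'->A->R'->B->plug->B

Answer: GFEGBHCB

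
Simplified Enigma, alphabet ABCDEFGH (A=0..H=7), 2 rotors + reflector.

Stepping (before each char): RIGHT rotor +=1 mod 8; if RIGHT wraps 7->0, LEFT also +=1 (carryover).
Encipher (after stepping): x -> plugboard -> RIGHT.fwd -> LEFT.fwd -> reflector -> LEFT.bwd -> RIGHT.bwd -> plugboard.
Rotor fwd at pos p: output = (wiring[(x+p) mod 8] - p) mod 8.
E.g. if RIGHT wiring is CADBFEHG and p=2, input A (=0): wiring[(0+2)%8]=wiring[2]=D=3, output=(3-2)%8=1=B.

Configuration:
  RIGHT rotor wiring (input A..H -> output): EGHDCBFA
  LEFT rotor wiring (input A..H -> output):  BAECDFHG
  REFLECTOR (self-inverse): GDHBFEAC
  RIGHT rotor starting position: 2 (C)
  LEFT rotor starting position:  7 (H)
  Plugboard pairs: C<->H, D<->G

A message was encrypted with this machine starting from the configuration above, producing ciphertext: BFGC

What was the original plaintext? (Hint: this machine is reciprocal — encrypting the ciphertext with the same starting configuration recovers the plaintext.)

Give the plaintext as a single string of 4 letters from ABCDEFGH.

Char 1 ('B'): step: R->3, L=7; B->plug->B->R->H->L->A->refl->G->L'->G->R'->C->plug->H
Char 2 ('F'): step: R->4, L=7; F->plug->F->R->C->L->B->refl->D->L'->E->R'->D->plug->G
Char 3 ('G'): step: R->5, L=7; G->plug->D->R->H->L->A->refl->G->L'->G->R'->G->plug->D
Char 4 ('C'): step: R->6, L=7; C->plug->H->R->D->L->F->refl->E->L'->F->R'->F->plug->F

Answer: HGDF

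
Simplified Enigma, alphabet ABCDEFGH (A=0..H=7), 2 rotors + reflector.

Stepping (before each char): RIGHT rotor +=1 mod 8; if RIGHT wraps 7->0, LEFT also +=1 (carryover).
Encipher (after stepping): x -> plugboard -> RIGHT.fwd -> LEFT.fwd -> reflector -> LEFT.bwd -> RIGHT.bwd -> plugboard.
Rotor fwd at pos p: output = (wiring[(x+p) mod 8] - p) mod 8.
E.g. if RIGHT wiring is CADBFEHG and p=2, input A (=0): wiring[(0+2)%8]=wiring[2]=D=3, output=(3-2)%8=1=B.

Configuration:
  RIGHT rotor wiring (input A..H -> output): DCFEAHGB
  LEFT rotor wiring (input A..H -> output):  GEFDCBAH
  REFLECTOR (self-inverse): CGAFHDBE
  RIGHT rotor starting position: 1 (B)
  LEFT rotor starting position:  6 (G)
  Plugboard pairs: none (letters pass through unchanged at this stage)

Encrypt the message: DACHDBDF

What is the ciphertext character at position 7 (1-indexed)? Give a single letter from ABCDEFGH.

Char 1 ('D'): step: R->2, L=6; D->plug->D->R->F->L->F->refl->D->L'->H->R'->F->plug->F
Char 2 ('A'): step: R->3, L=6; A->plug->A->R->B->L->B->refl->G->L'->D->R'->D->plug->D
Char 3 ('C'): step: R->4, L=6; C->plug->C->R->C->L->A->refl->C->L'->A->R'->H->plug->H
Char 4 ('H'): step: R->5, L=6; H->plug->H->R->D->L->G->refl->B->L'->B->R'->B->plug->B
Char 5 ('D'): step: R->6, L=6; D->plug->D->R->E->L->H->refl->E->L'->G->R'->F->plug->F
Char 6 ('B'): step: R->7, L=6; B->plug->B->R->E->L->H->refl->E->L'->G->R'->D->plug->D
Char 7 ('D'): step: R->0, L->7 (L advanced); D->plug->D->R->E->L->E->refl->H->L'->B->R'->H->plug->H

H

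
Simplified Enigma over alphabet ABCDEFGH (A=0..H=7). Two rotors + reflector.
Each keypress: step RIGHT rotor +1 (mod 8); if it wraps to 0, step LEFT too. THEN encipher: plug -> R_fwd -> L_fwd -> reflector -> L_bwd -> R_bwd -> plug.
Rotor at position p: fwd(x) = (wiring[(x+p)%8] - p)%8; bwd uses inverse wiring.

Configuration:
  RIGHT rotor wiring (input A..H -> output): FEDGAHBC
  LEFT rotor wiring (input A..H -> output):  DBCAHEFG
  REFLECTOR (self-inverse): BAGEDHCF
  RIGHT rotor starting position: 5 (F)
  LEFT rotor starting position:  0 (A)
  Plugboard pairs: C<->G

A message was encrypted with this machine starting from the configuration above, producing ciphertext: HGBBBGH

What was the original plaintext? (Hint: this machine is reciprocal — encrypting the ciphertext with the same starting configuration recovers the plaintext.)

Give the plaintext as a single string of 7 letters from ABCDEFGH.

Char 1 ('H'): step: R->6, L=0; H->plug->H->R->B->L->B->refl->A->L'->D->R'->A->plug->A
Char 2 ('G'): step: R->7, L=0; G->plug->C->R->F->L->E->refl->D->L'->A->R'->G->plug->C
Char 3 ('B'): step: R->0, L->1 (L advanced); B->plug->B->R->E->L->D->refl->E->L'->F->R'->A->plug->A
Char 4 ('B'): step: R->1, L=1; B->plug->B->R->C->L->H->refl->F->L'->G->R'->E->plug->E
Char 5 ('B'): step: R->2, L=1; B->plug->B->R->E->L->D->refl->E->L'->F->R'->D->plug->D
Char 6 ('G'): step: R->3, L=1; G->plug->C->R->E->L->D->refl->E->L'->F->R'->B->plug->B
Char 7 ('H'): step: R->4, L=1; H->plug->H->R->C->L->H->refl->F->L'->G->R'->D->plug->D

Answer: ACAEDBD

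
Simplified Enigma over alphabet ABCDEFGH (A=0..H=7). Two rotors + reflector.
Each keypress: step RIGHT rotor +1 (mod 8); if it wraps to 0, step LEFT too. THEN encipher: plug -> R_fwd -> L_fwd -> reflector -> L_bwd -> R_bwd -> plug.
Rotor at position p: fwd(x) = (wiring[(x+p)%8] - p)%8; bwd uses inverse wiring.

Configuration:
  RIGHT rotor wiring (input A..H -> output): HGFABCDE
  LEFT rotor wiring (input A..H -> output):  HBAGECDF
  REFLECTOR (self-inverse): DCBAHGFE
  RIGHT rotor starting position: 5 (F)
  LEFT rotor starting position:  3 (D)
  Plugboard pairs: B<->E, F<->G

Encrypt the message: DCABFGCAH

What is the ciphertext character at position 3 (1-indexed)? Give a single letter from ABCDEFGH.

Char 1 ('D'): step: R->6, L=3; D->plug->D->R->A->L->D->refl->A->L'->D->R'->G->plug->F
Char 2 ('C'): step: R->7, L=3; C->plug->C->R->H->L->F->refl->G->L'->G->R'->D->plug->D
Char 3 ('A'): step: R->0, L->4 (L advanced); A->plug->A->R->H->L->C->refl->B->L'->D->R'->G->plug->F

F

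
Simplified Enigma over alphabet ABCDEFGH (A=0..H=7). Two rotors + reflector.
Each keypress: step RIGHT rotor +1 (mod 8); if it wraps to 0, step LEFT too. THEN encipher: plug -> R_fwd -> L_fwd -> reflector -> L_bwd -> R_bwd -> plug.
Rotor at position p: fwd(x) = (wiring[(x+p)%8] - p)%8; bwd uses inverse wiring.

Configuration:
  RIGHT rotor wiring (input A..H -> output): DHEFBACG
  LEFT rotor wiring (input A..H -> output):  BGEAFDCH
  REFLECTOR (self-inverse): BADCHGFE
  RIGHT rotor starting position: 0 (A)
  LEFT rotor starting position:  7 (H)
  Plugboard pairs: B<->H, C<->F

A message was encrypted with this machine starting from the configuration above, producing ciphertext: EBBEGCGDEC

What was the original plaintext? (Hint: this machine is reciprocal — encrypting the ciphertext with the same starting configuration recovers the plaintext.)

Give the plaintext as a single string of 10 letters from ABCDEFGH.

Char 1 ('E'): step: R->1, L=7; E->plug->E->R->H->L->D->refl->C->L'->B->R'->F->plug->C
Char 2 ('B'): step: R->2, L=7; B->plug->H->R->F->L->G->refl->F->L'->D->R'->B->plug->H
Char 3 ('B'): step: R->3, L=7; B->plug->H->R->B->L->C->refl->D->L'->H->R'->D->plug->D
Char 4 ('E'): step: R->4, L=7; E->plug->E->R->H->L->D->refl->C->L'->B->R'->H->plug->B
Char 5 ('G'): step: R->5, L=7; G->plug->G->R->A->L->A->refl->B->L'->E->R'->H->plug->B
Char 6 ('C'): step: R->6, L=7; C->plug->F->R->H->L->D->refl->C->L'->B->R'->D->plug->D
Char 7 ('G'): step: R->7, L=7; G->plug->G->R->B->L->C->refl->D->L'->H->R'->A->plug->A
Char 8 ('D'): step: R->0, L->0 (L advanced); D->plug->D->R->F->L->D->refl->C->L'->G->R'->H->plug->B
Char 9 ('E'): step: R->1, L=0; E->plug->E->R->H->L->H->refl->E->L'->C->R'->H->plug->B
Char 10 ('C'): step: R->2, L=0; C->plug->F->R->E->L->F->refl->G->L'->B->R'->G->plug->G

Answer: CHDBBDABBG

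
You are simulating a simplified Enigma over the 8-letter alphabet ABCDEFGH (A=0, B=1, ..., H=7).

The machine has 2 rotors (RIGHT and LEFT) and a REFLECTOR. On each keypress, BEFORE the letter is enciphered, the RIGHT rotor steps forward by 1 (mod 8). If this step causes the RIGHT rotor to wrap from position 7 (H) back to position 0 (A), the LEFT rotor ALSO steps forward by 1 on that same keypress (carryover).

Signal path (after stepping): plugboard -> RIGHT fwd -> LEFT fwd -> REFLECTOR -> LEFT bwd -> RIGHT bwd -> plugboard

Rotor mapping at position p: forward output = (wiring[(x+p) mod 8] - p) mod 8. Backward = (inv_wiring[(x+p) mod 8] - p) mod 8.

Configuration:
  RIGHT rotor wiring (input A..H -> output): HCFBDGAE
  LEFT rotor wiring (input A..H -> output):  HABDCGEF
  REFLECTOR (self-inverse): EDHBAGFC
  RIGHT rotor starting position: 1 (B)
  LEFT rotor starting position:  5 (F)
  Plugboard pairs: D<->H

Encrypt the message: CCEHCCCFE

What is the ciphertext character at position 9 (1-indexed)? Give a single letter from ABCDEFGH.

Char 1 ('C'): step: R->2, L=5; C->plug->C->R->B->L->H->refl->C->L'->D->R'->A->plug->A
Char 2 ('C'): step: R->3, L=5; C->plug->C->R->D->L->C->refl->H->L'->B->R'->E->plug->E
Char 3 ('E'): step: R->4, L=5; E->plug->E->R->D->L->C->refl->H->L'->B->R'->G->plug->G
Char 4 ('H'): step: R->5, L=5; H->plug->D->R->C->L->A->refl->E->L'->F->R'->E->plug->E
Char 5 ('C'): step: R->6, L=5; C->plug->C->R->B->L->H->refl->C->L'->D->R'->F->plug->F
Char 6 ('C'): step: R->7, L=5; C->plug->C->R->D->L->C->refl->H->L'->B->R'->H->plug->D
Char 7 ('C'): step: R->0, L->6 (L advanced); C->plug->C->R->F->L->F->refl->G->L'->A->R'->G->plug->G
Char 8 ('F'): step: R->1, L=6; F->plug->F->R->H->L->A->refl->E->L'->G->R'->H->plug->D
Char 9 ('E'): step: R->2, L=6; E->plug->E->R->G->L->E->refl->A->L'->H->R'->B->plug->B

B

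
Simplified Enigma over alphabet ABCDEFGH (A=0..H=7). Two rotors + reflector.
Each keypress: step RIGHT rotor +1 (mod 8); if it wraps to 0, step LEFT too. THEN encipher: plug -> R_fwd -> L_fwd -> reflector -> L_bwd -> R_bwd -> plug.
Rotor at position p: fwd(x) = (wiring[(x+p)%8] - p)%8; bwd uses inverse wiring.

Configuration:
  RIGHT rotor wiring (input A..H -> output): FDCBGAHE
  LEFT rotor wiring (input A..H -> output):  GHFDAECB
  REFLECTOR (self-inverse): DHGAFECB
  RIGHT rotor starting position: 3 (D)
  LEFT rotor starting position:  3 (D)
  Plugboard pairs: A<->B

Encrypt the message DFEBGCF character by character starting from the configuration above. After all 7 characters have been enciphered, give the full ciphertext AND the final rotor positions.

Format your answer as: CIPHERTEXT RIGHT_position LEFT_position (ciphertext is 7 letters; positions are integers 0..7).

Char 1 ('D'): step: R->4, L=3; D->plug->D->R->A->L->A->refl->D->L'->F->R'->H->plug->H
Char 2 ('F'): step: R->5, L=3; F->plug->F->R->F->L->D->refl->A->L'->A->R'->D->plug->D
Char 3 ('E'): step: R->6, L=3; E->plug->E->R->E->L->G->refl->C->L'->H->R'->C->plug->C
Char 4 ('B'): step: R->7, L=3; B->plug->A->R->F->L->D->refl->A->L'->A->R'->H->plug->H
Char 5 ('G'): step: R->0, L->4 (L advanced); G->plug->G->R->H->L->H->refl->B->L'->G->R'->E->plug->E
Char 6 ('C'): step: R->1, L=4; C->plug->C->R->A->L->E->refl->F->L'->D->R'->G->plug->G
Char 7 ('F'): step: R->2, L=4; F->plug->F->R->C->L->G->refl->C->L'->E->R'->C->plug->C
Final: ciphertext=HDCHEGC, RIGHT=2, LEFT=4

Answer: HDCHEGC 2 4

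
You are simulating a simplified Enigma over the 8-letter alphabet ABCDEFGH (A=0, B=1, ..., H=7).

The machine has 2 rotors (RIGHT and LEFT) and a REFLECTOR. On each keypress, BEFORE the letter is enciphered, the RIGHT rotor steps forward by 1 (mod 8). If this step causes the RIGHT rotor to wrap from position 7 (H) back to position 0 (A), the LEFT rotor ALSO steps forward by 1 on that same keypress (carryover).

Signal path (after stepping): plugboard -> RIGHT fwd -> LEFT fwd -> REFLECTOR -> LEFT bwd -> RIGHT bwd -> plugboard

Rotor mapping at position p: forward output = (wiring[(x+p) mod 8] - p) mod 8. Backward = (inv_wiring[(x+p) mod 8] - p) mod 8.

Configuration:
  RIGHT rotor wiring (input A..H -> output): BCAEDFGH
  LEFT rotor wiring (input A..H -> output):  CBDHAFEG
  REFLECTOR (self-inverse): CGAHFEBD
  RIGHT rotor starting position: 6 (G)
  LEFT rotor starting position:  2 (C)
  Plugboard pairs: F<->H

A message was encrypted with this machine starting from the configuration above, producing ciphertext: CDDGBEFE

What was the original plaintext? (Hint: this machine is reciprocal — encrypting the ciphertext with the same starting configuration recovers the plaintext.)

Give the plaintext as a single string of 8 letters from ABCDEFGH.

Char 1 ('C'): step: R->7, L=2; C->plug->C->R->D->L->D->refl->H->L'->H->R'->H->plug->F
Char 2 ('D'): step: R->0, L->3 (L advanced); D->plug->D->R->E->L->D->refl->H->L'->F->R'->F->plug->H
Char 3 ('D'): step: R->1, L=3; D->plug->D->R->C->L->C->refl->A->L'->H->R'->B->plug->B
Char 4 ('G'): step: R->2, L=3; G->plug->G->R->H->L->A->refl->C->L'->C->R'->B->plug->B
Char 5 ('B'): step: R->3, L=3; B->plug->B->R->A->L->E->refl->F->L'->B->R'->A->plug->A
Char 6 ('E'): step: R->4, L=3; E->plug->E->R->F->L->H->refl->D->L'->E->R'->G->plug->G
Char 7 ('F'): step: R->5, L=3; F->plug->H->R->G->L->G->refl->B->L'->D->R'->F->plug->H
Char 8 ('E'): step: R->6, L=3; E->plug->E->R->C->L->C->refl->A->L'->H->R'->H->plug->F

Answer: FHBBAGHF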